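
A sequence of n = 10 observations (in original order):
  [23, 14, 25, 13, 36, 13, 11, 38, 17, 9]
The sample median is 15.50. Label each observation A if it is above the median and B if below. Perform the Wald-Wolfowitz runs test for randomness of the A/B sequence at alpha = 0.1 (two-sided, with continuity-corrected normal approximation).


Step 1: Compute median = 15.50; label A = above, B = below.
Labels in order: ABABABBAAB  (n_A = 5, n_B = 5)
Step 2: Count runs R = 8.
Step 3: Under H0 (random ordering), E[R] = 2*n_A*n_B/(n_A+n_B) + 1 = 2*5*5/10 + 1 = 6.0000.
        Var[R] = 2*n_A*n_B*(2*n_A*n_B - n_A - n_B) / ((n_A+n_B)^2 * (n_A+n_B-1)) = 2000/900 = 2.2222.
        SD[R] = 1.4907.
Step 4: Continuity-corrected z = (R - 0.5 - E[R]) / SD[R] = (8 - 0.5 - 6.0000) / 1.4907 = 1.0062.
Step 5: Two-sided p-value via normal approximation = 2*(1 - Phi(|z|)) = 0.314305.
Step 6: alpha = 0.1. fail to reject H0.

R = 8, z = 1.0062, p = 0.314305, fail to reject H0.


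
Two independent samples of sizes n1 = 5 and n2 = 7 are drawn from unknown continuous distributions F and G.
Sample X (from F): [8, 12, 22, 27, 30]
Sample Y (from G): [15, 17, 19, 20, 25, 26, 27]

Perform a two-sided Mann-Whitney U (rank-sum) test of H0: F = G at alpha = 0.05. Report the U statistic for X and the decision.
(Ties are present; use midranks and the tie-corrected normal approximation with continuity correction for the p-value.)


Step 1: Combine and sort all 12 observations; assign midranks.
sorted (value, group): (8,X), (12,X), (15,Y), (17,Y), (19,Y), (20,Y), (22,X), (25,Y), (26,Y), (27,X), (27,Y), (30,X)
ranks: 8->1, 12->2, 15->3, 17->4, 19->5, 20->6, 22->7, 25->8, 26->9, 27->10.5, 27->10.5, 30->12
Step 2: Rank sum for X: R1 = 1 + 2 + 7 + 10.5 + 12 = 32.5.
Step 3: U_X = R1 - n1(n1+1)/2 = 32.5 - 5*6/2 = 32.5 - 15 = 17.5.
       U_Y = n1*n2 - U_X = 35 - 17.5 = 17.5.
Step 4: Ties are present, so use the tie-corrected normal approximation (with continuity correction) for the p-value.
Step 5: p-value = 1.000000; compare to alpha = 0.05. fail to reject H0.

U_X = 17.5, p = 1.000000, fail to reject H0 at alpha = 0.05.


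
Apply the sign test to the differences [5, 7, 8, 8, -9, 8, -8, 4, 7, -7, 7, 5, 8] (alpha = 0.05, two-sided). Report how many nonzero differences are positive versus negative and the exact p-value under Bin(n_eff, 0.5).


Step 1: Discard zero differences. Original n = 13; n_eff = number of nonzero differences = 13.
Nonzero differences (with sign): +5, +7, +8, +8, -9, +8, -8, +4, +7, -7, +7, +5, +8
Step 2: Count signs: positive = 10, negative = 3.
Step 3: Under H0: P(positive) = 0.5, so the number of positives S ~ Bin(13, 0.5).
Step 4: Two-sided exact p-value = sum of Bin(13,0.5) probabilities at or below the observed probability = 0.092285.
Step 5: alpha = 0.05. fail to reject H0.

n_eff = 13, pos = 10, neg = 3, p = 0.092285, fail to reject H0.


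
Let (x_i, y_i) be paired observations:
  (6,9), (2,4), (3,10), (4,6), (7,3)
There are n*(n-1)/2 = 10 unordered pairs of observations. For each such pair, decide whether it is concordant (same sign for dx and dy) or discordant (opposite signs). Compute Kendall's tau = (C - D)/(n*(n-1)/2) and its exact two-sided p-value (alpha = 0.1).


Step 1: Enumerate the 10 unordered pairs (i,j) with i<j and classify each by sign(x_j-x_i) * sign(y_j-y_i).
  (1,2):dx=-4,dy=-5->C; (1,3):dx=-3,dy=+1->D; (1,4):dx=-2,dy=-3->C; (1,5):dx=+1,dy=-6->D
  (2,3):dx=+1,dy=+6->C; (2,4):dx=+2,dy=+2->C; (2,5):dx=+5,dy=-1->D; (3,4):dx=+1,dy=-4->D
  (3,5):dx=+4,dy=-7->D; (4,5):dx=+3,dy=-3->D
Step 2: C = 4, D = 6, total pairs = 10.
Step 3: tau = (C - D)/(n(n-1)/2) = (4 - 6)/10 = -0.200000.
Step 4: Exact two-sided p-value (enumerate n! = 120 permutations of y under H0): p = 0.816667.
Step 5: alpha = 0.1. fail to reject H0.

tau_b = -0.2000 (C=4, D=6), p = 0.816667, fail to reject H0.


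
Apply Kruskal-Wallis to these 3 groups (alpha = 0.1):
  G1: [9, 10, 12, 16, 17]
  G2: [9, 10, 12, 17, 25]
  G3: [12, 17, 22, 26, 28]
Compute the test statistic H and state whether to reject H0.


Step 1: Combine all N = 15 observations and assign midranks.
sorted (value, group, rank): (9,G1,1.5), (9,G2,1.5), (10,G1,3.5), (10,G2,3.5), (12,G1,6), (12,G2,6), (12,G3,6), (16,G1,8), (17,G1,10), (17,G2,10), (17,G3,10), (22,G3,12), (25,G2,13), (26,G3,14), (28,G3,15)
Step 2: Sum ranks within each group.
R_1 = 29 (n_1 = 5)
R_2 = 34 (n_2 = 5)
R_3 = 57 (n_3 = 5)
Step 3: H = 12/(N(N+1)) * sum(R_i^2/n_i) - 3(N+1)
     = 12/(15*16) * (29^2/5 + 34^2/5 + 57^2/5) - 3*16
     = 0.050000 * 1049.2 - 48
     = 4.460000.
Step 4: Ties present; correction factor C = 1 - 60/(15^3 - 15) = 0.982143. Corrected H = 4.460000 / 0.982143 = 4.541091.
Step 5: Under H0, H ~ chi^2(2); p-value = 0.103256.
Step 6: alpha = 0.1. fail to reject H0.

H = 4.5411, df = 2, p = 0.103256, fail to reject H0.


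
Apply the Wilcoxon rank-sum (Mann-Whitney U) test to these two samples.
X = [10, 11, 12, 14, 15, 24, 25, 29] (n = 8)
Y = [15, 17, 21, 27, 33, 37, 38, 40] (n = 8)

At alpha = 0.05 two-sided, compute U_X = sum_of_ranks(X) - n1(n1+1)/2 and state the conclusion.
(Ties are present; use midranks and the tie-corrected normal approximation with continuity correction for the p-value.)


Step 1: Combine and sort all 16 observations; assign midranks.
sorted (value, group): (10,X), (11,X), (12,X), (14,X), (15,X), (15,Y), (17,Y), (21,Y), (24,X), (25,X), (27,Y), (29,X), (33,Y), (37,Y), (38,Y), (40,Y)
ranks: 10->1, 11->2, 12->3, 14->4, 15->5.5, 15->5.5, 17->7, 21->8, 24->9, 25->10, 27->11, 29->12, 33->13, 37->14, 38->15, 40->16
Step 2: Rank sum for X: R1 = 1 + 2 + 3 + 4 + 5.5 + 9 + 10 + 12 = 46.5.
Step 3: U_X = R1 - n1(n1+1)/2 = 46.5 - 8*9/2 = 46.5 - 36 = 10.5.
       U_Y = n1*n2 - U_X = 64 - 10.5 = 53.5.
Step 4: Ties are present, so use the tie-corrected normal approximation (with continuity correction) for the p-value.
Step 5: p-value = 0.027310; compare to alpha = 0.05. reject H0.

U_X = 10.5, p = 0.027310, reject H0 at alpha = 0.05.


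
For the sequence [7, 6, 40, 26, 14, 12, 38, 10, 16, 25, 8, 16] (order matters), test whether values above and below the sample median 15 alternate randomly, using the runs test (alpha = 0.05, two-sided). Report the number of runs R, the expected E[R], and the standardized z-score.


Step 1: Compute median = 15; label A = above, B = below.
Labels in order: BBAABBABAABA  (n_A = 6, n_B = 6)
Step 2: Count runs R = 8.
Step 3: Under H0 (random ordering), E[R] = 2*n_A*n_B/(n_A+n_B) + 1 = 2*6*6/12 + 1 = 7.0000.
        Var[R] = 2*n_A*n_B*(2*n_A*n_B - n_A - n_B) / ((n_A+n_B)^2 * (n_A+n_B-1)) = 4320/1584 = 2.7273.
        SD[R] = 1.6514.
Step 4: Continuity-corrected z = (R - 0.5 - E[R]) / SD[R] = (8 - 0.5 - 7.0000) / 1.6514 = 0.3028.
Step 5: Two-sided p-value via normal approximation = 2*(1 - Phi(|z|)) = 0.762069.
Step 6: alpha = 0.05. fail to reject H0.

R = 8, z = 0.3028, p = 0.762069, fail to reject H0.


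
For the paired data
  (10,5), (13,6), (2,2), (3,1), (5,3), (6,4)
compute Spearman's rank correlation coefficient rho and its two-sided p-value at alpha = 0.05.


Step 1: Rank x and y separately (midranks; no ties here).
rank(x): 10->5, 13->6, 2->1, 3->2, 5->3, 6->4
rank(y): 5->5, 6->6, 2->2, 1->1, 3->3, 4->4
Step 2: d_i = R_x(i) - R_y(i); compute d_i^2.
  (5-5)^2=0, (6-6)^2=0, (1-2)^2=1, (2-1)^2=1, (3-3)^2=0, (4-4)^2=0
sum(d^2) = 2.
Step 3: rho = 1 - 6*2 / (6*(6^2 - 1)) = 1 - 12/210 = 0.942857.
Step 4: Under H0, t = rho * sqrt((n-2)/(1-rho^2)) = 5.6595 ~ t(4).
Step 5: Two-sided p-value from the t-distribution with 4 df = 0.004805.
Step 6: alpha = 0.05. reject H0.

rho = 0.9429, p = 0.004805, reject H0 at alpha = 0.05.


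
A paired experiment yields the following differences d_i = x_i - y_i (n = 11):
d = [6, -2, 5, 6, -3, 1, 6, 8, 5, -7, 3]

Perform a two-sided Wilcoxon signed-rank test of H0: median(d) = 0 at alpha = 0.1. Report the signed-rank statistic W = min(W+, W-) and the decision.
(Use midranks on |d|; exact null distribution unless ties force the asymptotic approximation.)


Step 1: Drop any zero differences (none here) and take |d_i|.
|d| = [6, 2, 5, 6, 3, 1, 6, 8, 5, 7, 3]
Step 2: Midrank |d_i| (ties get averaged ranks).
ranks: |6|->8, |2|->2, |5|->5.5, |6|->8, |3|->3.5, |1|->1, |6|->8, |8|->11, |5|->5.5, |7|->10, |3|->3.5
Step 3: Attach original signs; sum ranks with positive sign and with negative sign.
W+ = 8 + 5.5 + 8 + 1 + 8 + 11 + 5.5 + 3.5 = 50.5
W- = 2 + 3.5 + 10 = 15.5
(Check: W+ + W- = 66 should equal n(n+1)/2 = 66.)
Step 4: Test statistic W = min(W+, W-) = 15.5.
Step 5: Ties in |d|, so use the tie-corrected normal approximation.
        E[W] = n(n+1)/4 = 11*12/4 = 33.
        Tie groups: |d|=3 (t=2), |d|=5 (t=2), |d|=6 (t=3); sum(t^3 - t) = 36.
        Var[W] = n(n+1)(2n+1)/24 - sum(t^3-t)/48 = 3036/24 - 36/48 = 125.75.
        z = (W - E[W]) / sqrt(Var[W]) = (15.5 - 33) / 11.2138 = -1.5606.
        Two-sided p = 2*Phi(z) = 0.118625.
Step 6: alpha = 0.1. fail to reject H0.

W+ = 50.5, W- = 15.5, W = min = 15.5, p = 0.118625, fail to reject H0.


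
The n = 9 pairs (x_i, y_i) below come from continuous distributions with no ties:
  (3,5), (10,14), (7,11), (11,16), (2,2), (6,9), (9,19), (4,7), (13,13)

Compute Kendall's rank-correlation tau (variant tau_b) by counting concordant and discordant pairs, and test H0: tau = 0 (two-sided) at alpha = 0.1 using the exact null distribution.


Step 1: Enumerate the 36 unordered pairs (i,j) with i<j and classify each by sign(x_j-x_i) * sign(y_j-y_i).
  (1,2):dx=+7,dy=+9->C; (1,3):dx=+4,dy=+6->C; (1,4):dx=+8,dy=+11->C; (1,5):dx=-1,dy=-3->C
  (1,6):dx=+3,dy=+4->C; (1,7):dx=+6,dy=+14->C; (1,8):dx=+1,dy=+2->C; (1,9):dx=+10,dy=+8->C
  (2,3):dx=-3,dy=-3->C; (2,4):dx=+1,dy=+2->C; (2,5):dx=-8,dy=-12->C; (2,6):dx=-4,dy=-5->C
  (2,7):dx=-1,dy=+5->D; (2,8):dx=-6,dy=-7->C; (2,9):dx=+3,dy=-1->D; (3,4):dx=+4,dy=+5->C
  (3,5):dx=-5,dy=-9->C; (3,6):dx=-1,dy=-2->C; (3,7):dx=+2,dy=+8->C; (3,8):dx=-3,dy=-4->C
  (3,9):dx=+6,dy=+2->C; (4,5):dx=-9,dy=-14->C; (4,6):dx=-5,dy=-7->C; (4,7):dx=-2,dy=+3->D
  (4,8):dx=-7,dy=-9->C; (4,9):dx=+2,dy=-3->D; (5,6):dx=+4,dy=+7->C; (5,7):dx=+7,dy=+17->C
  (5,8):dx=+2,dy=+5->C; (5,9):dx=+11,dy=+11->C; (6,7):dx=+3,dy=+10->C; (6,8):dx=-2,dy=-2->C
  (6,9):dx=+7,dy=+4->C; (7,8):dx=-5,dy=-12->C; (7,9):dx=+4,dy=-6->D; (8,9):dx=+9,dy=+6->C
Step 2: C = 31, D = 5, total pairs = 36.
Step 3: tau = (C - D)/(n(n-1)/2) = (31 - 5)/36 = 0.722222.
Step 4: Exact two-sided p-value (enumerate n! = 362880 permutations of y under H0): p = 0.005886.
Step 5: alpha = 0.1. reject H0.

tau_b = 0.7222 (C=31, D=5), p = 0.005886, reject H0.


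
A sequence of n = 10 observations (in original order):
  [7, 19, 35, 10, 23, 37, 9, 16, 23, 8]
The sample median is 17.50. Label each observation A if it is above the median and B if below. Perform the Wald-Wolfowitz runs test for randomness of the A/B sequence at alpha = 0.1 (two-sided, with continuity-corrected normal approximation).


Step 1: Compute median = 17.50; label A = above, B = below.
Labels in order: BAABAABBAB  (n_A = 5, n_B = 5)
Step 2: Count runs R = 7.
Step 3: Under H0 (random ordering), E[R] = 2*n_A*n_B/(n_A+n_B) + 1 = 2*5*5/10 + 1 = 6.0000.
        Var[R] = 2*n_A*n_B*(2*n_A*n_B - n_A - n_B) / ((n_A+n_B)^2 * (n_A+n_B-1)) = 2000/900 = 2.2222.
        SD[R] = 1.4907.
Step 4: Continuity-corrected z = (R - 0.5 - E[R]) / SD[R] = (7 - 0.5 - 6.0000) / 1.4907 = 0.3354.
Step 5: Two-sided p-value via normal approximation = 2*(1 - Phi(|z|)) = 0.737316.
Step 6: alpha = 0.1. fail to reject H0.

R = 7, z = 0.3354, p = 0.737316, fail to reject H0.


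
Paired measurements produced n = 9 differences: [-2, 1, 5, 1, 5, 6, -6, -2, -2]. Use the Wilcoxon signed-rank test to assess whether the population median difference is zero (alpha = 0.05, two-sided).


Step 1: Drop any zero differences (none here) and take |d_i|.
|d| = [2, 1, 5, 1, 5, 6, 6, 2, 2]
Step 2: Midrank |d_i| (ties get averaged ranks).
ranks: |2|->4, |1|->1.5, |5|->6.5, |1|->1.5, |5|->6.5, |6|->8.5, |6|->8.5, |2|->4, |2|->4
Step 3: Attach original signs; sum ranks with positive sign and with negative sign.
W+ = 1.5 + 6.5 + 1.5 + 6.5 + 8.5 = 24.5
W- = 4 + 8.5 + 4 + 4 = 20.5
(Check: W+ + W- = 45 should equal n(n+1)/2 = 45.)
Step 4: Test statistic W = min(W+, W-) = 20.5.
Step 5: Ties in |d|, so use the tie-corrected normal approximation.
        E[W] = n(n+1)/4 = 9*10/4 = 22.5.
        Tie groups: |d|=1 (t=2), |d|=2 (t=3), |d|=5 (t=2), |d|=6 (t=2); sum(t^3 - t) = 42.
        Var[W] = n(n+1)(2n+1)/24 - sum(t^3-t)/48 = 1710/24 - 42/48 = 70.375.
        z = (W - E[W]) / sqrt(Var[W]) = (20.5 - 22.5) / 8.3890 = -0.2384.
        Two-sided p = 2*Phi(z) = 0.811565.
Step 6: alpha = 0.05. fail to reject H0.

W+ = 24.5, W- = 20.5, W = min = 20.5, p = 0.811565, fail to reject H0.


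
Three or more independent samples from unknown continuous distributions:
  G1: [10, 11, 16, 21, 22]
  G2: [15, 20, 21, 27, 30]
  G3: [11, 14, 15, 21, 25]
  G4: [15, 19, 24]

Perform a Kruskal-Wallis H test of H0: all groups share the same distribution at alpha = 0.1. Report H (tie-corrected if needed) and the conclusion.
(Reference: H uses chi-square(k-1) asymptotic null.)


Step 1: Combine all N = 18 observations and assign midranks.
sorted (value, group, rank): (10,G1,1), (11,G1,2.5), (11,G3,2.5), (14,G3,4), (15,G2,6), (15,G3,6), (15,G4,6), (16,G1,8), (19,G4,9), (20,G2,10), (21,G1,12), (21,G2,12), (21,G3,12), (22,G1,14), (24,G4,15), (25,G3,16), (27,G2,17), (30,G2,18)
Step 2: Sum ranks within each group.
R_1 = 37.5 (n_1 = 5)
R_2 = 63 (n_2 = 5)
R_3 = 40.5 (n_3 = 5)
R_4 = 30 (n_4 = 3)
Step 3: H = 12/(N(N+1)) * sum(R_i^2/n_i) - 3(N+1)
     = 12/(18*19) * (37.5^2/5 + 63^2/5 + 40.5^2/5 + 30^2/3) - 3*19
     = 0.035088 * 1703.1 - 57
     = 2.757895.
Step 4: Ties present; correction factor C = 1 - 54/(18^3 - 18) = 0.990712. Corrected H = 2.757895 / 0.990712 = 2.783750.
Step 5: Under H0, H ~ chi^2(3); p-value = 0.426182.
Step 6: alpha = 0.1. fail to reject H0.

H = 2.7837, df = 3, p = 0.426182, fail to reject H0.


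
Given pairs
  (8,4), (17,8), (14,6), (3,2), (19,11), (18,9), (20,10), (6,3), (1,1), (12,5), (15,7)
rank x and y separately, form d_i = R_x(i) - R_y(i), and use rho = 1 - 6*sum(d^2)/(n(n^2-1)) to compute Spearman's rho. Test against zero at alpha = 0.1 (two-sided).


Step 1: Rank x and y separately (midranks; no ties here).
rank(x): 8->4, 17->8, 14->6, 3->2, 19->10, 18->9, 20->11, 6->3, 1->1, 12->5, 15->7
rank(y): 4->4, 8->8, 6->6, 2->2, 11->11, 9->9, 10->10, 3->3, 1->1, 5->5, 7->7
Step 2: d_i = R_x(i) - R_y(i); compute d_i^2.
  (4-4)^2=0, (8-8)^2=0, (6-6)^2=0, (2-2)^2=0, (10-11)^2=1, (9-9)^2=0, (11-10)^2=1, (3-3)^2=0, (1-1)^2=0, (5-5)^2=0, (7-7)^2=0
sum(d^2) = 2.
Step 3: rho = 1 - 6*2 / (11*(11^2 - 1)) = 1 - 12/1320 = 0.990909.
Step 4: Under H0, t = rho * sqrt((n-2)/(1-rho^2)) = 22.0966 ~ t(9).
Step 5: Two-sided p-value from the t-distribution with 9 df = 0.000000.
Step 6: alpha = 0.1. reject H0.

rho = 0.9909, p = 0.000000, reject H0 at alpha = 0.1.


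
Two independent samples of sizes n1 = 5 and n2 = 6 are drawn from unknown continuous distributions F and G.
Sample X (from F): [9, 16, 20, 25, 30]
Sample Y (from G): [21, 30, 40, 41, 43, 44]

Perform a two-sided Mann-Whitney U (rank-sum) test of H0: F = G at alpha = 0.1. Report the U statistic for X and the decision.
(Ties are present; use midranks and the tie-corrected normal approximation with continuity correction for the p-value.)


Step 1: Combine and sort all 11 observations; assign midranks.
sorted (value, group): (9,X), (16,X), (20,X), (21,Y), (25,X), (30,X), (30,Y), (40,Y), (41,Y), (43,Y), (44,Y)
ranks: 9->1, 16->2, 20->3, 21->4, 25->5, 30->6.5, 30->6.5, 40->8, 41->9, 43->10, 44->11
Step 2: Rank sum for X: R1 = 1 + 2 + 3 + 5 + 6.5 = 17.5.
Step 3: U_X = R1 - n1(n1+1)/2 = 17.5 - 5*6/2 = 17.5 - 15 = 2.5.
       U_Y = n1*n2 - U_X = 30 - 2.5 = 27.5.
Step 4: Ties are present, so use the tie-corrected normal approximation (with continuity correction) for the p-value.
Step 5: p-value = 0.028100; compare to alpha = 0.1. reject H0.

U_X = 2.5, p = 0.028100, reject H0 at alpha = 0.1.


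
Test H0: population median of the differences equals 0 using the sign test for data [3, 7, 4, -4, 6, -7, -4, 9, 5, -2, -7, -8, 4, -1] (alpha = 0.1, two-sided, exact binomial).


Step 1: Discard zero differences. Original n = 14; n_eff = number of nonzero differences = 14.
Nonzero differences (with sign): +3, +7, +4, -4, +6, -7, -4, +9, +5, -2, -7, -8, +4, -1
Step 2: Count signs: positive = 7, negative = 7.
Step 3: Under H0: P(positive) = 0.5, so the number of positives S ~ Bin(14, 0.5).
Step 4: Two-sided exact p-value = sum of Bin(14,0.5) probabilities at or below the observed probability = 1.000000.
Step 5: alpha = 0.1. fail to reject H0.

n_eff = 14, pos = 7, neg = 7, p = 1.000000, fail to reject H0.


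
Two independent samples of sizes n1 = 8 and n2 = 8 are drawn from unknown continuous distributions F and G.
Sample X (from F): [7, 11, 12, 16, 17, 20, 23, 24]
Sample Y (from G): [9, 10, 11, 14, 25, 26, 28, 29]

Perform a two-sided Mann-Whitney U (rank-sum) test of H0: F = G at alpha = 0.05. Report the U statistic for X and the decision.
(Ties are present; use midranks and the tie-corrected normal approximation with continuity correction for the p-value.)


Step 1: Combine and sort all 16 observations; assign midranks.
sorted (value, group): (7,X), (9,Y), (10,Y), (11,X), (11,Y), (12,X), (14,Y), (16,X), (17,X), (20,X), (23,X), (24,X), (25,Y), (26,Y), (28,Y), (29,Y)
ranks: 7->1, 9->2, 10->3, 11->4.5, 11->4.5, 12->6, 14->7, 16->8, 17->9, 20->10, 23->11, 24->12, 25->13, 26->14, 28->15, 29->16
Step 2: Rank sum for X: R1 = 1 + 4.5 + 6 + 8 + 9 + 10 + 11 + 12 = 61.5.
Step 3: U_X = R1 - n1(n1+1)/2 = 61.5 - 8*9/2 = 61.5 - 36 = 25.5.
       U_Y = n1*n2 - U_X = 64 - 25.5 = 38.5.
Step 4: Ties are present, so use the tie-corrected normal approximation (with continuity correction) for the p-value.
Step 5: p-value = 0.528309; compare to alpha = 0.05. fail to reject H0.

U_X = 25.5, p = 0.528309, fail to reject H0 at alpha = 0.05.


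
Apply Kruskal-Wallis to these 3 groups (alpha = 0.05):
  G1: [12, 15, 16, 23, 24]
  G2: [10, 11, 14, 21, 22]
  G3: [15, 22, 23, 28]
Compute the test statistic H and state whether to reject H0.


Step 1: Combine all N = 14 observations and assign midranks.
sorted (value, group, rank): (10,G2,1), (11,G2,2), (12,G1,3), (14,G2,4), (15,G1,5.5), (15,G3,5.5), (16,G1,7), (21,G2,8), (22,G2,9.5), (22,G3,9.5), (23,G1,11.5), (23,G3,11.5), (24,G1,13), (28,G3,14)
Step 2: Sum ranks within each group.
R_1 = 40 (n_1 = 5)
R_2 = 24.5 (n_2 = 5)
R_3 = 40.5 (n_3 = 4)
Step 3: H = 12/(N(N+1)) * sum(R_i^2/n_i) - 3(N+1)
     = 12/(14*15) * (40^2/5 + 24.5^2/5 + 40.5^2/4) - 3*15
     = 0.057143 * 850.112 - 45
     = 3.577857.
Step 4: Ties present; correction factor C = 1 - 18/(14^3 - 14) = 0.993407. Corrected H = 3.577857 / 0.993407 = 3.601604.
Step 5: Under H0, H ~ chi^2(2); p-value = 0.165166.
Step 6: alpha = 0.05. fail to reject H0.

H = 3.6016, df = 2, p = 0.165166, fail to reject H0.


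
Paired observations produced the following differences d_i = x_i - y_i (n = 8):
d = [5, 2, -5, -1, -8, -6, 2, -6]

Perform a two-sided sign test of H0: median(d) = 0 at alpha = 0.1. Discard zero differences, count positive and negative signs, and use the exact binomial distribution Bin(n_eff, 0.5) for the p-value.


Step 1: Discard zero differences. Original n = 8; n_eff = number of nonzero differences = 8.
Nonzero differences (with sign): +5, +2, -5, -1, -8, -6, +2, -6
Step 2: Count signs: positive = 3, negative = 5.
Step 3: Under H0: P(positive) = 0.5, so the number of positives S ~ Bin(8, 0.5).
Step 4: Two-sided exact p-value = sum of Bin(8,0.5) probabilities at or below the observed probability = 0.726562.
Step 5: alpha = 0.1. fail to reject H0.

n_eff = 8, pos = 3, neg = 5, p = 0.726562, fail to reject H0.


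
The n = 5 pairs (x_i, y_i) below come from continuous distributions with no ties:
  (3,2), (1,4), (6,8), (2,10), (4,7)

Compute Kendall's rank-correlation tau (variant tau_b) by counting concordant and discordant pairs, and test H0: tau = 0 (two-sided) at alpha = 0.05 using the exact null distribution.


Step 1: Enumerate the 10 unordered pairs (i,j) with i<j and classify each by sign(x_j-x_i) * sign(y_j-y_i).
  (1,2):dx=-2,dy=+2->D; (1,3):dx=+3,dy=+6->C; (1,4):dx=-1,dy=+8->D; (1,5):dx=+1,dy=+5->C
  (2,3):dx=+5,dy=+4->C; (2,4):dx=+1,dy=+6->C; (2,5):dx=+3,dy=+3->C; (3,4):dx=-4,dy=+2->D
  (3,5):dx=-2,dy=-1->C; (4,5):dx=+2,dy=-3->D
Step 2: C = 6, D = 4, total pairs = 10.
Step 3: tau = (C - D)/(n(n-1)/2) = (6 - 4)/10 = 0.200000.
Step 4: Exact two-sided p-value (enumerate n! = 120 permutations of y under H0): p = 0.816667.
Step 5: alpha = 0.05. fail to reject H0.

tau_b = 0.2000 (C=6, D=4), p = 0.816667, fail to reject H0.


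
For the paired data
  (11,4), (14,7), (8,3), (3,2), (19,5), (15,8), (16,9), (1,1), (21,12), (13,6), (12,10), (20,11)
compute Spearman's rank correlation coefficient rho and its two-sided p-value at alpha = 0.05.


Step 1: Rank x and y separately (midranks; no ties here).
rank(x): 11->4, 14->7, 8->3, 3->2, 19->10, 15->8, 16->9, 1->1, 21->12, 13->6, 12->5, 20->11
rank(y): 4->4, 7->7, 3->3, 2->2, 5->5, 8->8, 9->9, 1->1, 12->12, 6->6, 10->10, 11->11
Step 2: d_i = R_x(i) - R_y(i); compute d_i^2.
  (4-4)^2=0, (7-7)^2=0, (3-3)^2=0, (2-2)^2=0, (10-5)^2=25, (8-8)^2=0, (9-9)^2=0, (1-1)^2=0, (12-12)^2=0, (6-6)^2=0, (5-10)^2=25, (11-11)^2=0
sum(d^2) = 50.
Step 3: rho = 1 - 6*50 / (12*(12^2 - 1)) = 1 - 300/1716 = 0.825175.
Step 4: Under H0, t = rho * sqrt((n-2)/(1-rho^2)) = 4.6195 ~ t(10).
Step 5: Two-sided p-value from the t-distribution with 10 df = 0.000951.
Step 6: alpha = 0.05. reject H0.

rho = 0.8252, p = 0.000951, reject H0 at alpha = 0.05.


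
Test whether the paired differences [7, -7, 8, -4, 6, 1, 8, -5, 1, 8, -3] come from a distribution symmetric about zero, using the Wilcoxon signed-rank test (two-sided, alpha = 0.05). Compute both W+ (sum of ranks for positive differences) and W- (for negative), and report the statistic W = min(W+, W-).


Step 1: Drop any zero differences (none here) and take |d_i|.
|d| = [7, 7, 8, 4, 6, 1, 8, 5, 1, 8, 3]
Step 2: Midrank |d_i| (ties get averaged ranks).
ranks: |7|->7.5, |7|->7.5, |8|->10, |4|->4, |6|->6, |1|->1.5, |8|->10, |5|->5, |1|->1.5, |8|->10, |3|->3
Step 3: Attach original signs; sum ranks with positive sign and with negative sign.
W+ = 7.5 + 10 + 6 + 1.5 + 10 + 1.5 + 10 = 46.5
W- = 7.5 + 4 + 5 + 3 = 19.5
(Check: W+ + W- = 66 should equal n(n+1)/2 = 66.)
Step 4: Test statistic W = min(W+, W-) = 19.5.
Step 5: Ties in |d|, so use the tie-corrected normal approximation.
        E[W] = n(n+1)/4 = 11*12/4 = 33.
        Tie groups: |d|=1 (t=2), |d|=7 (t=2), |d|=8 (t=3); sum(t^3 - t) = 36.
        Var[W] = n(n+1)(2n+1)/24 - sum(t^3-t)/48 = 3036/24 - 36/48 = 125.75.
        z = (W - E[W]) / sqrt(Var[W]) = (19.5 - 33) / 11.2138 = -1.2039.
        Two-sided p = 2*Phi(z) = 0.228640.
Step 6: alpha = 0.05. fail to reject H0.

W+ = 46.5, W- = 19.5, W = min = 19.5, p = 0.228640, fail to reject H0.


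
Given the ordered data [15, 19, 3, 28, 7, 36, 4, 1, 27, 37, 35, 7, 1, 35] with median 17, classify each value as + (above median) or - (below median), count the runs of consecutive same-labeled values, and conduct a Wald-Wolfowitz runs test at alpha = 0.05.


Step 1: Compute median = 17; label A = above, B = below.
Labels in order: BABABABBAAABBA  (n_A = 7, n_B = 7)
Step 2: Count runs R = 10.
Step 3: Under H0 (random ordering), E[R] = 2*n_A*n_B/(n_A+n_B) + 1 = 2*7*7/14 + 1 = 8.0000.
        Var[R] = 2*n_A*n_B*(2*n_A*n_B - n_A - n_B) / ((n_A+n_B)^2 * (n_A+n_B-1)) = 8232/2548 = 3.2308.
        SD[R] = 1.7974.
Step 4: Continuity-corrected z = (R - 0.5 - E[R]) / SD[R] = (10 - 0.5 - 8.0000) / 1.7974 = 0.8345.
Step 5: Two-sided p-value via normal approximation = 2*(1 - Phi(|z|)) = 0.403986.
Step 6: alpha = 0.05. fail to reject H0.

R = 10, z = 0.8345, p = 0.403986, fail to reject H0.


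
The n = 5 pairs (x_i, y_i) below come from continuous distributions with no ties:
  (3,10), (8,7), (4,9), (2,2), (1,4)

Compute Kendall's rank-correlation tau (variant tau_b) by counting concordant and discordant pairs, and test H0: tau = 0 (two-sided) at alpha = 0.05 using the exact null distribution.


Step 1: Enumerate the 10 unordered pairs (i,j) with i<j and classify each by sign(x_j-x_i) * sign(y_j-y_i).
  (1,2):dx=+5,dy=-3->D; (1,3):dx=+1,dy=-1->D; (1,4):dx=-1,dy=-8->C; (1,5):dx=-2,dy=-6->C
  (2,3):dx=-4,dy=+2->D; (2,4):dx=-6,dy=-5->C; (2,5):dx=-7,dy=-3->C; (3,4):dx=-2,dy=-7->C
  (3,5):dx=-3,dy=-5->C; (4,5):dx=-1,dy=+2->D
Step 2: C = 6, D = 4, total pairs = 10.
Step 3: tau = (C - D)/(n(n-1)/2) = (6 - 4)/10 = 0.200000.
Step 4: Exact two-sided p-value (enumerate n! = 120 permutations of y under H0): p = 0.816667.
Step 5: alpha = 0.05. fail to reject H0.

tau_b = 0.2000 (C=6, D=4), p = 0.816667, fail to reject H0.


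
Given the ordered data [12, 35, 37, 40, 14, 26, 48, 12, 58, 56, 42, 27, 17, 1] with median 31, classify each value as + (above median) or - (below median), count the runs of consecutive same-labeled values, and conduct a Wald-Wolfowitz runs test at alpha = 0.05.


Step 1: Compute median = 31; label A = above, B = below.
Labels in order: BAAABBABAAABBB  (n_A = 7, n_B = 7)
Step 2: Count runs R = 7.
Step 3: Under H0 (random ordering), E[R] = 2*n_A*n_B/(n_A+n_B) + 1 = 2*7*7/14 + 1 = 8.0000.
        Var[R] = 2*n_A*n_B*(2*n_A*n_B - n_A - n_B) / ((n_A+n_B)^2 * (n_A+n_B-1)) = 8232/2548 = 3.2308.
        SD[R] = 1.7974.
Step 4: Continuity-corrected z = (R + 0.5 - E[R]) / SD[R] = (7 + 0.5 - 8.0000) / 1.7974 = -0.2782.
Step 5: Two-sided p-value via normal approximation = 2*(1 - Phi(|z|)) = 0.780879.
Step 6: alpha = 0.05. fail to reject H0.

R = 7, z = -0.2782, p = 0.780879, fail to reject H0.


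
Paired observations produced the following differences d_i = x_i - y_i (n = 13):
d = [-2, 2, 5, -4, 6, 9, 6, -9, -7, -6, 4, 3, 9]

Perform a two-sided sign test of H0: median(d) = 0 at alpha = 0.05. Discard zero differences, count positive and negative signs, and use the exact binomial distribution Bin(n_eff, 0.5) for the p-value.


Step 1: Discard zero differences. Original n = 13; n_eff = number of nonzero differences = 13.
Nonzero differences (with sign): -2, +2, +5, -4, +6, +9, +6, -9, -7, -6, +4, +3, +9
Step 2: Count signs: positive = 8, negative = 5.
Step 3: Under H0: P(positive) = 0.5, so the number of positives S ~ Bin(13, 0.5).
Step 4: Two-sided exact p-value = sum of Bin(13,0.5) probabilities at or below the observed probability = 0.581055.
Step 5: alpha = 0.05. fail to reject H0.

n_eff = 13, pos = 8, neg = 5, p = 0.581055, fail to reject H0.


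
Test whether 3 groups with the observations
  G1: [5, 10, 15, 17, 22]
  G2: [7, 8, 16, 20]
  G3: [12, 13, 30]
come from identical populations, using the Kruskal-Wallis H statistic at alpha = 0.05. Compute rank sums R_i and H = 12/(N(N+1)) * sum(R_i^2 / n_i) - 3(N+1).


Step 1: Combine all N = 12 observations and assign midranks.
sorted (value, group, rank): (5,G1,1), (7,G2,2), (8,G2,3), (10,G1,4), (12,G3,5), (13,G3,6), (15,G1,7), (16,G2,8), (17,G1,9), (20,G2,10), (22,G1,11), (30,G3,12)
Step 2: Sum ranks within each group.
R_1 = 32 (n_1 = 5)
R_2 = 23 (n_2 = 4)
R_3 = 23 (n_3 = 3)
Step 3: H = 12/(N(N+1)) * sum(R_i^2/n_i) - 3(N+1)
     = 12/(12*13) * (32^2/5 + 23^2/4 + 23^2/3) - 3*13
     = 0.076923 * 513.383 - 39
     = 0.491026.
Step 4: No ties, so H is used without correction.
Step 5: Under H0, H ~ chi^2(2); p-value = 0.782303.
Step 6: alpha = 0.05. fail to reject H0.

H = 0.4910, df = 2, p = 0.782303, fail to reject H0.


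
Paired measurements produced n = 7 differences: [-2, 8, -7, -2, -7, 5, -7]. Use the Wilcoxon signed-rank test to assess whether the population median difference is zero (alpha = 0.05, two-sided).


Step 1: Drop any zero differences (none here) and take |d_i|.
|d| = [2, 8, 7, 2, 7, 5, 7]
Step 2: Midrank |d_i| (ties get averaged ranks).
ranks: |2|->1.5, |8|->7, |7|->5, |2|->1.5, |7|->5, |5|->3, |7|->5
Step 3: Attach original signs; sum ranks with positive sign and with negative sign.
W+ = 7 + 3 = 10
W- = 1.5 + 5 + 1.5 + 5 + 5 = 18
(Check: W+ + W- = 28 should equal n(n+1)/2 = 28.)
Step 4: Test statistic W = min(W+, W-) = 10.
Step 5: Ties in |d|, so use the tie-corrected normal approximation.
        E[W] = n(n+1)/4 = 7*8/4 = 14.
        Tie groups: |d|=2 (t=2), |d|=7 (t=3); sum(t^3 - t) = 30.
        Var[W] = n(n+1)(2n+1)/24 - sum(t^3-t)/48 = 840/24 - 30/48 = 34.375.
        z = (W - E[W]) / sqrt(Var[W]) = (10 - 14) / 5.8630 = -0.6822.
        Two-sided p = 2*Phi(z) = 0.495086.
Step 6: alpha = 0.05. fail to reject H0.

W+ = 10, W- = 18, W = min = 10, p = 0.495086, fail to reject H0.


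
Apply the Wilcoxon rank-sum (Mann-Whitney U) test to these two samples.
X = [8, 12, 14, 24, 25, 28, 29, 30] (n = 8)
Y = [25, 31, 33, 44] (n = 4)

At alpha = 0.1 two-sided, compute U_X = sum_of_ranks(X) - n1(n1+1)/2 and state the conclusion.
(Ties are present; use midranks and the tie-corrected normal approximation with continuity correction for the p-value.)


Step 1: Combine and sort all 12 observations; assign midranks.
sorted (value, group): (8,X), (12,X), (14,X), (24,X), (25,X), (25,Y), (28,X), (29,X), (30,X), (31,Y), (33,Y), (44,Y)
ranks: 8->1, 12->2, 14->3, 24->4, 25->5.5, 25->5.5, 28->7, 29->8, 30->9, 31->10, 33->11, 44->12
Step 2: Rank sum for X: R1 = 1 + 2 + 3 + 4 + 5.5 + 7 + 8 + 9 = 39.5.
Step 3: U_X = R1 - n1(n1+1)/2 = 39.5 - 8*9/2 = 39.5 - 36 = 3.5.
       U_Y = n1*n2 - U_X = 32 - 3.5 = 28.5.
Step 4: Ties are present, so use the tie-corrected normal approximation (with continuity correction) for the p-value.
Step 5: p-value = 0.041184; compare to alpha = 0.1. reject H0.

U_X = 3.5, p = 0.041184, reject H0 at alpha = 0.1.


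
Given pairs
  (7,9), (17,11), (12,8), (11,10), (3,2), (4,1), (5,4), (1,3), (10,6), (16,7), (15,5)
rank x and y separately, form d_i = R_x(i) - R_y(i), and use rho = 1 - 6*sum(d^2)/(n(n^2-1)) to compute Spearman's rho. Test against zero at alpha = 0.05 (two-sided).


Step 1: Rank x and y separately (midranks; no ties here).
rank(x): 7->5, 17->11, 12->8, 11->7, 3->2, 4->3, 5->4, 1->1, 10->6, 16->10, 15->9
rank(y): 9->9, 11->11, 8->8, 10->10, 2->2, 1->1, 4->4, 3->3, 6->6, 7->7, 5->5
Step 2: d_i = R_x(i) - R_y(i); compute d_i^2.
  (5-9)^2=16, (11-11)^2=0, (8-8)^2=0, (7-10)^2=9, (2-2)^2=0, (3-1)^2=4, (4-4)^2=0, (1-3)^2=4, (6-6)^2=0, (10-7)^2=9, (9-5)^2=16
sum(d^2) = 58.
Step 3: rho = 1 - 6*58 / (11*(11^2 - 1)) = 1 - 348/1320 = 0.736364.
Step 4: Under H0, t = rho * sqrt((n-2)/(1-rho^2)) = 3.2651 ~ t(9).
Step 5: Two-sided p-value from the t-distribution with 9 df = 0.009760.
Step 6: alpha = 0.05. reject H0.

rho = 0.7364, p = 0.009760, reject H0 at alpha = 0.05.


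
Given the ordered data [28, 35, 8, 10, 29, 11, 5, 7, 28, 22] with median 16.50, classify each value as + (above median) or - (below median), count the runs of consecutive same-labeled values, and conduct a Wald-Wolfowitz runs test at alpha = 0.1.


Step 1: Compute median = 16.50; label A = above, B = below.
Labels in order: AABBABBBAA  (n_A = 5, n_B = 5)
Step 2: Count runs R = 5.
Step 3: Under H0 (random ordering), E[R] = 2*n_A*n_B/(n_A+n_B) + 1 = 2*5*5/10 + 1 = 6.0000.
        Var[R] = 2*n_A*n_B*(2*n_A*n_B - n_A - n_B) / ((n_A+n_B)^2 * (n_A+n_B-1)) = 2000/900 = 2.2222.
        SD[R] = 1.4907.
Step 4: Continuity-corrected z = (R + 0.5 - E[R]) / SD[R] = (5 + 0.5 - 6.0000) / 1.4907 = -0.3354.
Step 5: Two-sided p-value via normal approximation = 2*(1 - Phi(|z|)) = 0.737316.
Step 6: alpha = 0.1. fail to reject H0.

R = 5, z = -0.3354, p = 0.737316, fail to reject H0.


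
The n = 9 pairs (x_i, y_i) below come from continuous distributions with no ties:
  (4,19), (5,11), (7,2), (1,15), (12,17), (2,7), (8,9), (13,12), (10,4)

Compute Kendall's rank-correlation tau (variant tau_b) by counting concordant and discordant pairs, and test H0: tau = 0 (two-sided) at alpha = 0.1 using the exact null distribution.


Step 1: Enumerate the 36 unordered pairs (i,j) with i<j and classify each by sign(x_j-x_i) * sign(y_j-y_i).
  (1,2):dx=+1,dy=-8->D; (1,3):dx=+3,dy=-17->D; (1,4):dx=-3,dy=-4->C; (1,5):dx=+8,dy=-2->D
  (1,6):dx=-2,dy=-12->C; (1,7):dx=+4,dy=-10->D; (1,8):dx=+9,dy=-7->D; (1,9):dx=+6,dy=-15->D
  (2,3):dx=+2,dy=-9->D; (2,4):dx=-4,dy=+4->D; (2,5):dx=+7,dy=+6->C; (2,6):dx=-3,dy=-4->C
  (2,7):dx=+3,dy=-2->D; (2,8):dx=+8,dy=+1->C; (2,9):dx=+5,dy=-7->D; (3,4):dx=-6,dy=+13->D
  (3,5):dx=+5,dy=+15->C; (3,6):dx=-5,dy=+5->D; (3,7):dx=+1,dy=+7->C; (3,8):dx=+6,dy=+10->C
  (3,9):dx=+3,dy=+2->C; (4,5):dx=+11,dy=+2->C; (4,6):dx=+1,dy=-8->D; (4,7):dx=+7,dy=-6->D
  (4,8):dx=+12,dy=-3->D; (4,9):dx=+9,dy=-11->D; (5,6):dx=-10,dy=-10->C; (5,7):dx=-4,dy=-8->C
  (5,8):dx=+1,dy=-5->D; (5,9):dx=-2,dy=-13->C; (6,7):dx=+6,dy=+2->C; (6,8):dx=+11,dy=+5->C
  (6,9):dx=+8,dy=-3->D; (7,8):dx=+5,dy=+3->C; (7,9):dx=+2,dy=-5->D; (8,9):dx=-3,dy=-8->C
Step 2: C = 17, D = 19, total pairs = 36.
Step 3: tau = (C - D)/(n(n-1)/2) = (17 - 19)/36 = -0.055556.
Step 4: Exact two-sided p-value (enumerate n! = 362880 permutations of y under H0): p = 0.919455.
Step 5: alpha = 0.1. fail to reject H0.

tau_b = -0.0556 (C=17, D=19), p = 0.919455, fail to reject H0.


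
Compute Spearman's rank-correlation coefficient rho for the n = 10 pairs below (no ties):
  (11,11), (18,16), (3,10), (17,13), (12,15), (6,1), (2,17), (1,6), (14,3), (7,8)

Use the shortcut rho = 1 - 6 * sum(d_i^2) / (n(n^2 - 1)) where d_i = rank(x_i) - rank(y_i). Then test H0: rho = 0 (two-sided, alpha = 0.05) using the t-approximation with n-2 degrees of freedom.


Step 1: Rank x and y separately (midranks; no ties here).
rank(x): 11->6, 18->10, 3->3, 17->9, 12->7, 6->4, 2->2, 1->1, 14->8, 7->5
rank(y): 11->6, 16->9, 10->5, 13->7, 15->8, 1->1, 17->10, 6->3, 3->2, 8->4
Step 2: d_i = R_x(i) - R_y(i); compute d_i^2.
  (6-6)^2=0, (10-9)^2=1, (3-5)^2=4, (9-7)^2=4, (7-8)^2=1, (4-1)^2=9, (2-10)^2=64, (1-3)^2=4, (8-2)^2=36, (5-4)^2=1
sum(d^2) = 124.
Step 3: rho = 1 - 6*124 / (10*(10^2 - 1)) = 1 - 744/990 = 0.248485.
Step 4: Under H0, t = rho * sqrt((n-2)/(1-rho^2)) = 0.7256 ~ t(8).
Step 5: Two-sided p-value from the t-distribution with 8 df = 0.488776.
Step 6: alpha = 0.05. fail to reject H0.

rho = 0.2485, p = 0.488776, fail to reject H0 at alpha = 0.05.


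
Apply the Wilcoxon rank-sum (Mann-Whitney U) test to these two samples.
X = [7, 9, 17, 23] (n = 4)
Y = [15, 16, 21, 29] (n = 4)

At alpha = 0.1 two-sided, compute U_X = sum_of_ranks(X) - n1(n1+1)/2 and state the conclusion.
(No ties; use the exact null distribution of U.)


Step 1: Combine and sort all 8 observations; assign midranks.
sorted (value, group): (7,X), (9,X), (15,Y), (16,Y), (17,X), (21,Y), (23,X), (29,Y)
ranks: 7->1, 9->2, 15->3, 16->4, 17->5, 21->6, 23->7, 29->8
Step 2: Rank sum for X: R1 = 1 + 2 + 5 + 7 = 15.
Step 3: U_X = R1 - n1(n1+1)/2 = 15 - 4*5/2 = 15 - 10 = 5.
       U_Y = n1*n2 - U_X = 16 - 5 = 11.
Step 4: No ties, so the exact null distribution of U (based on enumerating the C(8,4) = 70 equally likely rank assignments) gives the two-sided p-value.
Step 5: p-value = 0.485714; compare to alpha = 0.1. fail to reject H0.

U_X = 5, p = 0.485714, fail to reject H0 at alpha = 0.1.


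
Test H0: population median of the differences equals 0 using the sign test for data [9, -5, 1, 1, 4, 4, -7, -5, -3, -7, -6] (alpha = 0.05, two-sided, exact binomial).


Step 1: Discard zero differences. Original n = 11; n_eff = number of nonzero differences = 11.
Nonzero differences (with sign): +9, -5, +1, +1, +4, +4, -7, -5, -3, -7, -6
Step 2: Count signs: positive = 5, negative = 6.
Step 3: Under H0: P(positive) = 0.5, so the number of positives S ~ Bin(11, 0.5).
Step 4: Two-sided exact p-value = sum of Bin(11,0.5) probabilities at or below the observed probability = 1.000000.
Step 5: alpha = 0.05. fail to reject H0.

n_eff = 11, pos = 5, neg = 6, p = 1.000000, fail to reject H0.


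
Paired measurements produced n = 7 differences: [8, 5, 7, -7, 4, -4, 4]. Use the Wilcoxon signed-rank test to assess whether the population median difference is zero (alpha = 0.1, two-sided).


Step 1: Drop any zero differences (none here) and take |d_i|.
|d| = [8, 5, 7, 7, 4, 4, 4]
Step 2: Midrank |d_i| (ties get averaged ranks).
ranks: |8|->7, |5|->4, |7|->5.5, |7|->5.5, |4|->2, |4|->2, |4|->2
Step 3: Attach original signs; sum ranks with positive sign and with negative sign.
W+ = 7 + 4 + 5.5 + 2 + 2 = 20.5
W- = 5.5 + 2 = 7.5
(Check: W+ + W- = 28 should equal n(n+1)/2 = 28.)
Step 4: Test statistic W = min(W+, W-) = 7.5.
Step 5: Ties in |d|, so use the tie-corrected normal approximation.
        E[W] = n(n+1)/4 = 7*8/4 = 14.
        Tie groups: |d|=4 (t=3), |d|=7 (t=2); sum(t^3 - t) = 30.
        Var[W] = n(n+1)(2n+1)/24 - sum(t^3-t)/48 = 840/24 - 30/48 = 34.375.
        z = (W - E[W]) / sqrt(Var[W]) = (7.5 - 14) / 5.8630 = -1.1086.
        Two-sided p = 2*Phi(z) = 0.267584.
Step 6: alpha = 0.1. fail to reject H0.

W+ = 20.5, W- = 7.5, W = min = 7.5, p = 0.267584, fail to reject H0.


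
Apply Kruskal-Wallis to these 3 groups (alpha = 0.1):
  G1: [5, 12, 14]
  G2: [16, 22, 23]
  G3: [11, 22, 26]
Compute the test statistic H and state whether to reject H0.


Step 1: Combine all N = 9 observations and assign midranks.
sorted (value, group, rank): (5,G1,1), (11,G3,2), (12,G1,3), (14,G1,4), (16,G2,5), (22,G2,6.5), (22,G3,6.5), (23,G2,8), (26,G3,9)
Step 2: Sum ranks within each group.
R_1 = 8 (n_1 = 3)
R_2 = 19.5 (n_2 = 3)
R_3 = 17.5 (n_3 = 3)
Step 3: H = 12/(N(N+1)) * sum(R_i^2/n_i) - 3(N+1)
     = 12/(9*10) * (8^2/3 + 19.5^2/3 + 17.5^2/3) - 3*10
     = 0.133333 * 250.167 - 30
     = 3.355556.
Step 4: Ties present; correction factor C = 1 - 6/(9^3 - 9) = 0.991667. Corrected H = 3.355556 / 0.991667 = 3.383754.
Step 5: Under H0, H ~ chi^2(2); p-value = 0.184174.
Step 6: alpha = 0.1. fail to reject H0.

H = 3.3838, df = 2, p = 0.184174, fail to reject H0.


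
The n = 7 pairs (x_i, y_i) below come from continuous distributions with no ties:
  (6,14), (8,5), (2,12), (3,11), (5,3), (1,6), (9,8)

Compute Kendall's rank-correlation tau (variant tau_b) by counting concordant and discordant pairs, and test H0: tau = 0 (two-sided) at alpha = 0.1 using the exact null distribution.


Step 1: Enumerate the 21 unordered pairs (i,j) with i<j and classify each by sign(x_j-x_i) * sign(y_j-y_i).
  (1,2):dx=+2,dy=-9->D; (1,3):dx=-4,dy=-2->C; (1,4):dx=-3,dy=-3->C; (1,5):dx=-1,dy=-11->C
  (1,6):dx=-5,dy=-8->C; (1,7):dx=+3,dy=-6->D; (2,3):dx=-6,dy=+7->D; (2,4):dx=-5,dy=+6->D
  (2,5):dx=-3,dy=-2->C; (2,6):dx=-7,dy=+1->D; (2,7):dx=+1,dy=+3->C; (3,4):dx=+1,dy=-1->D
  (3,5):dx=+3,dy=-9->D; (3,6):dx=-1,dy=-6->C; (3,7):dx=+7,dy=-4->D; (4,5):dx=+2,dy=-8->D
  (4,6):dx=-2,dy=-5->C; (4,7):dx=+6,dy=-3->D; (5,6):dx=-4,dy=+3->D; (5,7):dx=+4,dy=+5->C
  (6,7):dx=+8,dy=+2->C
Step 2: C = 10, D = 11, total pairs = 21.
Step 3: tau = (C - D)/(n(n-1)/2) = (10 - 11)/21 = -0.047619.
Step 4: Exact two-sided p-value (enumerate n! = 5040 permutations of y under H0): p = 1.000000.
Step 5: alpha = 0.1. fail to reject H0.

tau_b = -0.0476 (C=10, D=11), p = 1.000000, fail to reject H0.


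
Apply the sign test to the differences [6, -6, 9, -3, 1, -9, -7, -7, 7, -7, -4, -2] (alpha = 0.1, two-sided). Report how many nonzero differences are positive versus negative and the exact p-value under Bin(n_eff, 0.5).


Step 1: Discard zero differences. Original n = 12; n_eff = number of nonzero differences = 12.
Nonzero differences (with sign): +6, -6, +9, -3, +1, -9, -7, -7, +7, -7, -4, -2
Step 2: Count signs: positive = 4, negative = 8.
Step 3: Under H0: P(positive) = 0.5, so the number of positives S ~ Bin(12, 0.5).
Step 4: Two-sided exact p-value = sum of Bin(12,0.5) probabilities at or below the observed probability = 0.387695.
Step 5: alpha = 0.1. fail to reject H0.

n_eff = 12, pos = 4, neg = 8, p = 0.387695, fail to reject H0.


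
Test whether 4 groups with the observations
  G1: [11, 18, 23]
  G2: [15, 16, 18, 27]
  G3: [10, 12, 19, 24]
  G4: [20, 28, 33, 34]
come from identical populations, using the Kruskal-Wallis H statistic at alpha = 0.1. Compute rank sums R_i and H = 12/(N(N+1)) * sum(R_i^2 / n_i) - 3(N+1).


Step 1: Combine all N = 15 observations and assign midranks.
sorted (value, group, rank): (10,G3,1), (11,G1,2), (12,G3,3), (15,G2,4), (16,G2,5), (18,G1,6.5), (18,G2,6.5), (19,G3,8), (20,G4,9), (23,G1,10), (24,G3,11), (27,G2,12), (28,G4,13), (33,G4,14), (34,G4,15)
Step 2: Sum ranks within each group.
R_1 = 18.5 (n_1 = 3)
R_2 = 27.5 (n_2 = 4)
R_3 = 23 (n_3 = 4)
R_4 = 51 (n_4 = 4)
Step 3: H = 12/(N(N+1)) * sum(R_i^2/n_i) - 3(N+1)
     = 12/(15*16) * (18.5^2/3 + 27.5^2/4 + 23^2/4 + 51^2/4) - 3*16
     = 0.050000 * 1085.65 - 48
     = 6.282292.
Step 4: Ties present; correction factor C = 1 - 6/(15^3 - 15) = 0.998214. Corrected H = 6.282292 / 0.998214 = 6.293530.
Step 5: Under H0, H ~ chi^2(3); p-value = 0.098171.
Step 6: alpha = 0.1. reject H0.

H = 6.2935, df = 3, p = 0.098171, reject H0.
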